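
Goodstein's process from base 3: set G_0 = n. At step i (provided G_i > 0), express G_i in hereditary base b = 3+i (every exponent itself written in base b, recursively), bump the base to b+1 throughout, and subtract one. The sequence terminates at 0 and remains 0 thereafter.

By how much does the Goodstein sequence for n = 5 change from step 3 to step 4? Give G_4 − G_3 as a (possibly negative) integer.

(0) 5|_3 = 3 + 2 ↦ 4 + 2|_4 = 6 ⇒ 5
(1) 5|_4 = 4 + 1 ↦ 5 + 1|_5 = 6 ⇒ 5
(2) 5|_5 = 5 ↦ 6|_6 = 6 ⇒ 5
(3) 5|_6 = 5 ↦ 5|_7 = 5 ⇒ 4

-1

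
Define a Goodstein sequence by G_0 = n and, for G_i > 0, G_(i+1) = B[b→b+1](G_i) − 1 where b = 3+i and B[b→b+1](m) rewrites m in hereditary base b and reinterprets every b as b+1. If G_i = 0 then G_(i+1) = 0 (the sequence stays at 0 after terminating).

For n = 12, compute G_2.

G_0=12  [base 3] 3^2 + 3  →[3↦4]→  4^2 + 4 = 20  −1 ⇒ G_1=19
G_1=19  [base 4] 4^2 + 3  →[4↦5]→  5^2 + 3 = 28  −1 ⇒ G_2=27
G_2=27  [base 5] 5^2 + 2  →[5↦6]→  6^2 + 2 = 38  −1 ⇒ G_3=37

27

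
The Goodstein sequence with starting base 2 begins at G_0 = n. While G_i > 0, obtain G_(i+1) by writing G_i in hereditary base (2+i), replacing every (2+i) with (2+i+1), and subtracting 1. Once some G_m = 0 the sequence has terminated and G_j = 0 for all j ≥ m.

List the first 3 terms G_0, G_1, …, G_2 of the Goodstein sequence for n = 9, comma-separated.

9, 81, 1023

step 0: 9 = 2^(2 + 1) + 1; sub 3 for 2: 3^(3 + 1) + 1; = 82; G_1 = 82−1 = 81
step 1: 81 = 3^(3 + 1); sub 4 for 3: 4^(4 + 1); = 1024; G_2 = 1024−1 = 1023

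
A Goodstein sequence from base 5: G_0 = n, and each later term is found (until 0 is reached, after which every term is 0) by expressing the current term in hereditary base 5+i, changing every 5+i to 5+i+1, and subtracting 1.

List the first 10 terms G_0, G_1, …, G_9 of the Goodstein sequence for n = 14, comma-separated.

G_0 = 14. HB_5(14) = 2·5 + 4. Bump = 16. G_1 = 15.
G_1 = 15. HB_6(15) = 2·6 + 3. Bump = 17. G_2 = 16.
G_2 = 16. HB_7(16) = 2·7 + 2. Bump = 18. G_3 = 17.
G_3 = 17. HB_8(17) = 2·8 + 1. Bump = 19. G_4 = 18.
G_4 = 18. HB_9(18) = 2·9. Bump = 20. G_5 = 19.
G_5 = 19. HB_10(19) = 10 + 9. Bump = 20. G_6 = 19.
G_6 = 19. HB_11(19) = 11 + 8. Bump = 20. G_7 = 19.
G_7 = 19. HB_12(19) = 12 + 7. Bump = 20. G_8 = 19.
G_8 = 19. HB_13(19) = 13 + 6. Bump = 20. G_9 = 19.

14, 15, 16, 17, 18, 19, 19, 19, 19, 19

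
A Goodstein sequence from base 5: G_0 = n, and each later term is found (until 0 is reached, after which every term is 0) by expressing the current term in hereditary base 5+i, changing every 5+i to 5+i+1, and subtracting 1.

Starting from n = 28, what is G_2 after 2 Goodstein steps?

50

step 0: 28 = 5^2 + 3; sub 6 for 5: 6^2 + 3; = 39; G_1 = 39−1 = 38
step 1: 38 = 6^2 + 2; sub 7 for 6: 7^2 + 2; = 51; G_2 = 51−1 = 50
step 2: 50 = 7^2 + 1; sub 8 for 7: 8^2 + 1; = 65; G_3 = 65−1 = 64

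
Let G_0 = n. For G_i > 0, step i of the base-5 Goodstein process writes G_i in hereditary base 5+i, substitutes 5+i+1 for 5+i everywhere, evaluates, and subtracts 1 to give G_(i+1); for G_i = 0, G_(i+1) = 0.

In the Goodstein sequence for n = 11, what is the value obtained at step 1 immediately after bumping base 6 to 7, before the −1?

base 5: 11 = 2·5 + 1; at 6: 2·6 + 1 = 13; next = 12
base 6: 12 = 2·6; at 7: 2·7 = 14; next = 13

14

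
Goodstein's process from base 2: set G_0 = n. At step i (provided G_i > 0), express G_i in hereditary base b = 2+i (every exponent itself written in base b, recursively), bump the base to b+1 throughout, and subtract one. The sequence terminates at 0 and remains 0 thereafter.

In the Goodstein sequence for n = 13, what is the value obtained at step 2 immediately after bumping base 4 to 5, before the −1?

16093

base 2: 13 = 2^(2 + 1) + 2^2 + 1; at 3: 3^(3 + 1) + 3^3 + 1 = 109; next = 108
base 3: 108 = 3^(3 + 1) + 3^3; at 4: 4^(4 + 1) + 4^4 = 1280; next = 1279
base 4: 1279 = 4^(4 + 1) + 3·4^3 + 3·4^2 + 3·4 + 3; at 5: 5^(5 + 1) + 3·5^3 + 3·5^2 + 3·5 + 3 = 16093; next = 16092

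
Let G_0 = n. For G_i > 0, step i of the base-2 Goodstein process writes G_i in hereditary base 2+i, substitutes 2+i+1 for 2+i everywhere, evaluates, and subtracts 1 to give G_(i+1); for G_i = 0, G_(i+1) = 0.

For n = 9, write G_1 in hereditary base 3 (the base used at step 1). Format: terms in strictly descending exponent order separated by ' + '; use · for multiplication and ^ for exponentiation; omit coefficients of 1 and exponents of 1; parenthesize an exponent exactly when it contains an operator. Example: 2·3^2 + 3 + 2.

9 —HB2→ 2^(2 + 1) + 1 —bump→ 3^(3 + 1) + 1 = 82 —(−1)→ 81
81 —HB3→ 3^(3 + 1) —bump→ 4^(4 + 1) = 1024 —(−1)→ 1023

3^(3 + 1)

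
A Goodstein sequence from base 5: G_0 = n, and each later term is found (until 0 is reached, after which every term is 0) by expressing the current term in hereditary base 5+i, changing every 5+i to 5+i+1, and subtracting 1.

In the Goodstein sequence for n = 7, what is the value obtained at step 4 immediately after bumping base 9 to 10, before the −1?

6

G_0 = 7. HB_5(7) = 5 + 2. Bump = 8. G_1 = 7.
G_1 = 7. HB_6(7) = 6 + 1. Bump = 8. G_2 = 7.
G_2 = 7. HB_7(7) = 7. Bump = 8. G_3 = 7.
G_3 = 7. HB_8(7) = 7. Bump = 7. G_4 = 6.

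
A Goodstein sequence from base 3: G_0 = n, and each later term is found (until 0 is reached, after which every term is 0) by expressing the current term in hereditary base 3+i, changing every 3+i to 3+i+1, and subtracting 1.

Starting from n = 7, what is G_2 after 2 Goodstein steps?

[0] 7 ≡ 2·3 + 1 (base 3). Lift 4: 9. −1: 8.
[1] 8 ≡ 2·4 (base 4). Lift 5: 10. −1: 9.
[2] 9 ≡ 5 + 4 (base 5). Lift 6: 10. −1: 9.

9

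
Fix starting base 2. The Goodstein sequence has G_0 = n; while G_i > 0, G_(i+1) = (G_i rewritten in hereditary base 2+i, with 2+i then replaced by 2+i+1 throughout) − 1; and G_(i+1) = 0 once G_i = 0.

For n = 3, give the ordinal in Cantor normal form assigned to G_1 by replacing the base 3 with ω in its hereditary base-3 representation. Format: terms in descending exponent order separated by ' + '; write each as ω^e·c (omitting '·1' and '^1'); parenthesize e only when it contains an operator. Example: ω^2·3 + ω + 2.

base 2: 3 = 2 + 1; at 3: 3 + 1 = 4; next = 3
base 3: 3 = 3; at 4: 4 = 4; next = 3

ω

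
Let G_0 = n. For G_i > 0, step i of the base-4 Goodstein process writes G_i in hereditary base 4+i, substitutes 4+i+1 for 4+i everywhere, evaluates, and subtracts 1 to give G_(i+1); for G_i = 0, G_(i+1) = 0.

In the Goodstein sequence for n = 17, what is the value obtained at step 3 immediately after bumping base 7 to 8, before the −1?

17 —HB4→ 4^2 + 1 —bump→ 5^2 + 1 = 26 —(−1)→ 25
25 —HB5→ 5^2 —bump→ 6^2 = 36 —(−1)→ 35
35 —HB6→ 5·6 + 5 —bump→ 5·7 + 5 = 40 —(−1)→ 39
39 —HB7→ 5·7 + 4 —bump→ 5·8 + 4 = 44 —(−1)→ 43

44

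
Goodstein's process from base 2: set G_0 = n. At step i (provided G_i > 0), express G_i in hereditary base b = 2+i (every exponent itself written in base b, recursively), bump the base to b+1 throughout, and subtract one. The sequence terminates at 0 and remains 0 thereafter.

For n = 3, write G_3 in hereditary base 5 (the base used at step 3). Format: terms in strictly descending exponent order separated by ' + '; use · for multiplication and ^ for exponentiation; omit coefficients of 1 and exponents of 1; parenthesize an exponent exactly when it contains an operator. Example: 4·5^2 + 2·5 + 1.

2

step 0: 3 = 2 + 1; sub 3 for 2: 3 + 1; = 4; G_1 = 4−1 = 3
step 1: 3 = 3; sub 4 for 3: 4; = 4; G_2 = 4−1 = 3
step 2: 3 = 3; sub 5 for 4: 3; = 3; G_3 = 3−1 = 2
step 3: 2 = 2; sub 6 for 5: 2; = 2; G_4 = 2−1 = 1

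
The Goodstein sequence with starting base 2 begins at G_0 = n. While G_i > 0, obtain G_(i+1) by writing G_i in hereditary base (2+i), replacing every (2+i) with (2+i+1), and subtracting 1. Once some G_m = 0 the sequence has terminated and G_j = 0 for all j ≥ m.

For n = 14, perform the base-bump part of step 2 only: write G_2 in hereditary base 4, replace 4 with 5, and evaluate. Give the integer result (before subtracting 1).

18751

i=0: 14 = 2^(2 + 1) + 2^2 + 2 (b=2); 2→3: 3^(3 + 1) + 3^3 + 3 = 111; 111−1 = 110
i=1: 110 = 3^(3 + 1) + 3^3 + 2 (b=3); 3→4: 4^(4 + 1) + 4^4 + 2 = 1282; 1282−1 = 1281
i=2: 1281 = 4^(4 + 1) + 4^4 + 1 (b=4); 4→5: 5^(5 + 1) + 5^5 + 1 = 18751; 18751−1 = 18750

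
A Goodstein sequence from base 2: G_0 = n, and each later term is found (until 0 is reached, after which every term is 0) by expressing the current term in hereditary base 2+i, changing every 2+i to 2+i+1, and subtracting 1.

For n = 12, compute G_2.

step 0: 12 = 2^(2 + 1) + 2^2; sub 3 for 2: 3^(3 + 1) + 3^3; = 108; G_1 = 108−1 = 107
step 1: 107 = 3^(3 + 1) + 2·3^2 + 2·3 + 2; sub 4 for 3: 4^(4 + 1) + 2·4^2 + 2·4 + 2; = 1066; G_2 = 1066−1 = 1065

1065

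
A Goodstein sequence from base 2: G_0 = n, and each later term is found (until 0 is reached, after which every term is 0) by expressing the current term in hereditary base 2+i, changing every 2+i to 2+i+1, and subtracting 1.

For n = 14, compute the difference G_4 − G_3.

307841

[0] 14 ≡ 2^(2 + 1) + 2^2 + 2 (base 2). Lift 3: 111. −1: 110.
[1] 110 ≡ 3^(3 + 1) + 3^3 + 2 (base 3). Lift 4: 1282. −1: 1281.
[2] 1281 ≡ 4^(4 + 1) + 4^4 + 1 (base 4). Lift 5: 18751. −1: 18750.
[3] 18750 ≡ 5^(5 + 1) + 5^5 (base 5). Lift 6: 326592. −1: 326591.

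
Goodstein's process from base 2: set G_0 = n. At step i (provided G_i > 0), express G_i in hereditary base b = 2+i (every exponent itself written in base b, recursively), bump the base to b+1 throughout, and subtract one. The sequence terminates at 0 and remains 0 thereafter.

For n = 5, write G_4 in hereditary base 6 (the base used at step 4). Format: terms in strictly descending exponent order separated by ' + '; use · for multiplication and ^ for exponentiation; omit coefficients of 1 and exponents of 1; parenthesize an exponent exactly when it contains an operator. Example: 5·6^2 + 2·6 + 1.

3·6^3 + 3·6^2 + 3·6 + 1

i=0: 5 = 2^2 + 1 (b=2); 2→3: 3^3 + 1 = 28; 28−1 = 27
i=1: 27 = 3^3 (b=3); 3→4: 4^4 = 256; 256−1 = 255
i=2: 255 = 3·4^3 + 3·4^2 + 3·4 + 3 (b=4); 4→5: 3·5^3 + 3·5^2 + 3·5 + 3 = 468; 468−1 = 467
i=3: 467 = 3·5^3 + 3·5^2 + 3·5 + 2 (b=5); 5→6: 3·6^3 + 3·6^2 + 3·6 + 2 = 776; 776−1 = 775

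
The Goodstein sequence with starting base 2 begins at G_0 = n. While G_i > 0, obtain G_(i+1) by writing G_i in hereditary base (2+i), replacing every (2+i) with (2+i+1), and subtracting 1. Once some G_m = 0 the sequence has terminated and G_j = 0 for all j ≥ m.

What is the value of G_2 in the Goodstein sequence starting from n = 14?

14 —HB2→ 2^(2 + 1) + 2^2 + 2 —bump→ 3^(3 + 1) + 3^3 + 3 = 111 —(−1)→ 110
110 —HB3→ 3^(3 + 1) + 3^3 + 2 —bump→ 4^(4 + 1) + 4^4 + 2 = 1282 —(−1)→ 1281
1281 —HB4→ 4^(4 + 1) + 4^4 + 1 —bump→ 5^(5 + 1) + 5^5 + 1 = 18751 —(−1)→ 18750

1281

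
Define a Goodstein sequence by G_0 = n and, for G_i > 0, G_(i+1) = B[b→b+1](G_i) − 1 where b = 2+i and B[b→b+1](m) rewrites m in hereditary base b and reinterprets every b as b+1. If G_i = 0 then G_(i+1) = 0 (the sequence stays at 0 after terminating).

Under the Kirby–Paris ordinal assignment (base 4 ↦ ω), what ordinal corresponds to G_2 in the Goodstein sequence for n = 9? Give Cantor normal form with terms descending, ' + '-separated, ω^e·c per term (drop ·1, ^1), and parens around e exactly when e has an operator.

ω^ω·3 + ω^3·3 + ω^2·3 + ω·3 + 3

G_0 = 9. HB_2(9) = 2^(2 + 1) + 1. Bump = 82. G_1 = 81.
G_1 = 81. HB_3(81) = 3^(3 + 1). Bump = 1024. G_2 = 1023.
G_2 = 1023. HB_4(1023) = 3·4^4 + 3·4^3 + 3·4^2 + 3·4 + 3. Bump = 9843. G_3 = 9842.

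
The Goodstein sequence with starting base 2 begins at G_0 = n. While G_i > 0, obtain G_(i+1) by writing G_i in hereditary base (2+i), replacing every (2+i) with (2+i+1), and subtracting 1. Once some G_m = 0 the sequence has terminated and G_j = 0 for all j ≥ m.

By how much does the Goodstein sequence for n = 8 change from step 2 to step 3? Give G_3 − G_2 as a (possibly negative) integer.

8 —HB2→ 2^(2 + 1) —bump→ 3^(3 + 1) = 81 —(−1)→ 80
80 —HB3→ 2·3^3 + 2·3^2 + 2·3 + 2 —bump→ 2·4^4 + 2·4^2 + 2·4 + 2 = 554 —(−1)→ 553
553 —HB4→ 2·4^4 + 2·4^2 + 2·4 + 1 —bump→ 2·5^5 + 2·5^2 + 2·5 + 1 = 6311 —(−1)→ 6310

5757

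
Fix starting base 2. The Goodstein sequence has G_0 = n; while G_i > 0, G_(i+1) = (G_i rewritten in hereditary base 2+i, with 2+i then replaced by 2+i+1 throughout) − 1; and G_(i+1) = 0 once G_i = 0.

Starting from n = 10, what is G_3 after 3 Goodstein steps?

15625

[0] 10 ≡ 2^(2 + 1) + 2 (base 2). Lift 3: 84. −1: 83.
[1] 83 ≡ 3^(3 + 1) + 2 (base 3). Lift 4: 1026. −1: 1025.
[2] 1025 ≡ 4^(4 + 1) + 1 (base 4). Lift 5: 15626. −1: 15625.
[3] 15625 ≡ 5^(5 + 1) (base 5). Lift 6: 279936. −1: 279935.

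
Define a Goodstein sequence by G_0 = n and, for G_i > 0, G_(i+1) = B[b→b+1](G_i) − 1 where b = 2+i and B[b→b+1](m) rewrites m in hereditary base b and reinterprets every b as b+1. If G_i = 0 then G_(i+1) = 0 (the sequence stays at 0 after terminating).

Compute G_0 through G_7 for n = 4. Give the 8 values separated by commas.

(0) 4|_2 = 2^2 ↦ 3^3|_3 = 27 ⇒ 26
(1) 26|_3 = 2·3^2 + 2·3 + 2 ↦ 2·4^2 + 2·4 + 2|_4 = 42 ⇒ 41
(2) 41|_4 = 2·4^2 + 2·4 + 1 ↦ 2·5^2 + 2·5 + 1|_5 = 61 ⇒ 60
(3) 60|_5 = 2·5^2 + 2·5 ↦ 2·6^2 + 2·6|_6 = 84 ⇒ 83
(4) 83|_6 = 2·6^2 + 6 + 5 ↦ 2·7^2 + 7 + 5|_7 = 110 ⇒ 109
(5) 109|_7 = 2·7^2 + 7 + 4 ↦ 2·8^2 + 8 + 4|_8 = 140 ⇒ 139
(6) 139|_8 = 2·8^2 + 8 + 3 ↦ 2·9^2 + 9 + 3|_9 = 174 ⇒ 173

4, 26, 41, 60, 83, 109, 139, 173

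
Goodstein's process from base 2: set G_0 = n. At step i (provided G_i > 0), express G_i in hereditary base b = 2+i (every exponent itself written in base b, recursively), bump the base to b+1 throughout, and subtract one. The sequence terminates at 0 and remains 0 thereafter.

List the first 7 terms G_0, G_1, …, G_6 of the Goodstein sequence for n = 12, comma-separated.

12 —HB2→ 2^(2 + 1) + 2^2 —bump→ 3^(3 + 1) + 3^3 = 108 —(−1)→ 107
107 —HB3→ 3^(3 + 1) + 2·3^2 + 2·3 + 2 —bump→ 4^(4 + 1) + 2·4^2 + 2·4 + 2 = 1066 —(−1)→ 1065
1065 —HB4→ 4^(4 + 1) + 2·4^2 + 2·4 + 1 —bump→ 5^(5 + 1) + 2·5^2 + 2·5 + 1 = 15686 —(−1)→ 15685
15685 —HB5→ 5^(5 + 1) + 2·5^2 + 2·5 —bump→ 6^(6 + 1) + 2·6^2 + 2·6 = 280020 —(−1)→ 280019
280019 —HB6→ 6^(6 + 1) + 2·6^2 + 6 + 5 —bump→ 7^(7 + 1) + 2·7^2 + 7 + 5 = 5764911 —(−1)→ 5764910
5764910 —HB7→ 7^(7 + 1) + 2·7^2 + 7 + 4 —bump→ 8^(8 + 1) + 2·8^2 + 8 + 4 = 134217868 —(−1)→ 134217867

12, 107, 1065, 15685, 280019, 5764910, 134217867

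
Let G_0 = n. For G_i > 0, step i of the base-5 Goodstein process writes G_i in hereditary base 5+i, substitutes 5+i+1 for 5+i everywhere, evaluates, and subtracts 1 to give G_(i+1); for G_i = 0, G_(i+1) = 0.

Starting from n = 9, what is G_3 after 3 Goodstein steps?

9

step 0: 9 = 5 + 4; sub 6 for 5: 6 + 4; = 10; G_1 = 10−1 = 9
step 1: 9 = 6 + 3; sub 7 for 6: 7 + 3; = 10; G_2 = 10−1 = 9
step 2: 9 = 7 + 2; sub 8 for 7: 8 + 2; = 10; G_3 = 10−1 = 9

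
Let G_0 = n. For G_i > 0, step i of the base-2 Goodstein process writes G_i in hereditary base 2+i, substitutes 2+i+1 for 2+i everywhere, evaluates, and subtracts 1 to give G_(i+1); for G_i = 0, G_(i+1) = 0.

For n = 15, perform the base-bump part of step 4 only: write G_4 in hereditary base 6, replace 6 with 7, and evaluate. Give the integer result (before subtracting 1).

6588345

i=0: 15 = 2^(2 + 1) + 2^2 + 2 + 1 (b=2); 2→3: 3^(3 + 1) + 3^3 + 3 + 1 = 112; 112−1 = 111
i=1: 111 = 3^(3 + 1) + 3^3 + 3 (b=3); 3→4: 4^(4 + 1) + 4^4 + 4 = 1284; 1284−1 = 1283
i=2: 1283 = 4^(4 + 1) + 4^4 + 3 (b=4); 4→5: 5^(5 + 1) + 5^5 + 3 = 18753; 18753−1 = 18752
i=3: 18752 = 5^(5 + 1) + 5^5 + 2 (b=5); 5→6: 6^(6 + 1) + 6^6 + 2 = 326594; 326594−1 = 326593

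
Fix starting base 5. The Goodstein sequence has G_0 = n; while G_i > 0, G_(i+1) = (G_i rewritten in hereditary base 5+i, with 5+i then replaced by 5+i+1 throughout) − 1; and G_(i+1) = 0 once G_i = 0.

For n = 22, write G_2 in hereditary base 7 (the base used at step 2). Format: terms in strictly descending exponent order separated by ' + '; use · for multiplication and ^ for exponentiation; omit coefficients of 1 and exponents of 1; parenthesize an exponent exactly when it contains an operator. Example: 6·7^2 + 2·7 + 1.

22 —HB5→ 4·5 + 2 —bump→ 4·6 + 2 = 26 —(−1)→ 25
25 —HB6→ 4·6 + 1 —bump→ 4·7 + 1 = 29 —(−1)→ 28

4·7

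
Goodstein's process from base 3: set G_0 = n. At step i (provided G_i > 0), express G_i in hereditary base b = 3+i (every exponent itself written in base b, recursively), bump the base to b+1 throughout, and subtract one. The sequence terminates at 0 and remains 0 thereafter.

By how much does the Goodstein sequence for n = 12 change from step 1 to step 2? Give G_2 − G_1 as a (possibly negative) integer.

G_0=12  [base 3] 3^2 + 3  →[3↦4]→  4^2 + 4 = 20  −1 ⇒ G_1=19
G_1=19  [base 4] 4^2 + 3  →[4↦5]→  5^2 + 3 = 28  −1 ⇒ G_2=27

8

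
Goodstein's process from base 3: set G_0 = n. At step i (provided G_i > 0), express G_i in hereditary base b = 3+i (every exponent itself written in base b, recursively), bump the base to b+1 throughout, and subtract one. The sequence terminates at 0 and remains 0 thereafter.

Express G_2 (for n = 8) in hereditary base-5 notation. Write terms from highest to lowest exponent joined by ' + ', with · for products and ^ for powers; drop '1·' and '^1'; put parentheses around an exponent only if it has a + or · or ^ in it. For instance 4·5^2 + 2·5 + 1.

[0] 8 ≡ 2·3 + 2 (base 3). Lift 4: 10. −1: 9.
[1] 9 ≡ 2·4 + 1 (base 4). Lift 5: 11. −1: 10.
[2] 10 ≡ 2·5 (base 5). Lift 6: 12. −1: 11.

2·5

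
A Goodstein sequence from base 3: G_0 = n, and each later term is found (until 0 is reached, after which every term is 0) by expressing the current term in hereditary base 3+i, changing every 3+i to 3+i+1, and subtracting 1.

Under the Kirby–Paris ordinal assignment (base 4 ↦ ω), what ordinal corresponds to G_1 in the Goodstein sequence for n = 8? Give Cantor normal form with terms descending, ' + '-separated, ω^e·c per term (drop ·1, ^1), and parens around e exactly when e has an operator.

ω·2 + 1

(0) 8|_3 = 2·3 + 2 ↦ 2·4 + 2|_4 = 10 ⇒ 9
(1) 9|_4 = 2·4 + 1 ↦ 2·5 + 1|_5 = 11 ⇒ 10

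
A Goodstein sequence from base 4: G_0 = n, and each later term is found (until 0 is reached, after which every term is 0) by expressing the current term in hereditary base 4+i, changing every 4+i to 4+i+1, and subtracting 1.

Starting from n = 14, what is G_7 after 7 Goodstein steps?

(0) 14|_4 = 3·4 + 2 ↦ 3·5 + 2|_5 = 17 ⇒ 16
(1) 16|_5 = 3·5 + 1 ↦ 3·6 + 1|_6 = 19 ⇒ 18
(2) 18|_6 = 3·6 ↦ 3·7|_7 = 21 ⇒ 20
(3) 20|_7 = 2·7 + 6 ↦ 2·8 + 6|_8 = 22 ⇒ 21
(4) 21|_8 = 2·8 + 5 ↦ 2·9 + 5|_9 = 23 ⇒ 22
(5) 22|_9 = 2·9 + 4 ↦ 2·10 + 4|_10 = 24 ⇒ 23
(6) 23|_10 = 2·10 + 3 ↦ 2·11 + 3|_11 = 25 ⇒ 24
(7) 24|_11 = 2·11 + 2 ↦ 2·12 + 2|_12 = 26 ⇒ 25

24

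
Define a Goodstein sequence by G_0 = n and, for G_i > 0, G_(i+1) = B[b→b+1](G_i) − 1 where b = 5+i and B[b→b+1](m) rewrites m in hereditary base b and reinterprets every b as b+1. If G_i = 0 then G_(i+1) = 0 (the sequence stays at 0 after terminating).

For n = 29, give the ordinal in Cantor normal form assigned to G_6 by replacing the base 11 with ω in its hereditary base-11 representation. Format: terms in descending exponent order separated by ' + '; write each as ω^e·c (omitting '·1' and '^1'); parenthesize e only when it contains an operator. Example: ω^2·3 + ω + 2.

ω·9 + 8

i=0: 29 = 5^2 + 4 (b=5); 5→6: 6^2 + 4 = 40; 40−1 = 39
i=1: 39 = 6^2 + 3 (b=6); 6→7: 7^2 + 3 = 52; 52−1 = 51
i=2: 51 = 7^2 + 2 (b=7); 7→8: 8^2 + 2 = 66; 66−1 = 65
i=3: 65 = 8^2 + 1 (b=8); 8→9: 9^2 + 1 = 82; 82−1 = 81
i=4: 81 = 9^2 (b=9); 9→10: 10^2 = 100; 100−1 = 99
i=5: 99 = 9·10 + 9 (b=10); 10→11: 9·11 + 9 = 108; 108−1 = 107
i=6: 107 = 9·11 + 8 (b=11); 11→12: 9·12 + 8 = 116; 116−1 = 115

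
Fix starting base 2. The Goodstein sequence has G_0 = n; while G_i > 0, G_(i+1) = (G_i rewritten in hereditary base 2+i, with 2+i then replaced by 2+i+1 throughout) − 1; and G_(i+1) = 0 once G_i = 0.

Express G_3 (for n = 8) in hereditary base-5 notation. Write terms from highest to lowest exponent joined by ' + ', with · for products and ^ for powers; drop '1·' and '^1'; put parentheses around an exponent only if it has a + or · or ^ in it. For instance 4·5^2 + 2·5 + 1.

G_0=8  [base 2] 2^(2 + 1)  →[2↦3]→  3^(3 + 1) = 81  −1 ⇒ G_1=80
G_1=80  [base 3] 2·3^3 + 2·3^2 + 2·3 + 2  →[3↦4]→  2·4^4 + 2·4^2 + 2·4 + 2 = 554  −1 ⇒ G_2=553
G_2=553  [base 4] 2·4^4 + 2·4^2 + 2·4 + 1  →[4↦5]→  2·5^5 + 2·5^2 + 2·5 + 1 = 6311  −1 ⇒ G_3=6310
G_3=6310  [base 5] 2·5^5 + 2·5^2 + 2·5  →[5↦6]→  2·6^6 + 2·6^2 + 2·6 = 93396  −1 ⇒ G_4=93395

2·5^5 + 2·5^2 + 2·5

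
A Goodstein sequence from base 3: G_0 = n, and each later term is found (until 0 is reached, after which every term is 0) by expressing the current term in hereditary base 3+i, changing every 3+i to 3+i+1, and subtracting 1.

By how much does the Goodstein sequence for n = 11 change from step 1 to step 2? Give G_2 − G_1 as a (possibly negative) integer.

8

i=0: 11 = 3^2 + 2 (b=3); 3→4: 4^2 + 2 = 18; 18−1 = 17
i=1: 17 = 4^2 + 1 (b=4); 4→5: 5^2 + 1 = 26; 26−1 = 25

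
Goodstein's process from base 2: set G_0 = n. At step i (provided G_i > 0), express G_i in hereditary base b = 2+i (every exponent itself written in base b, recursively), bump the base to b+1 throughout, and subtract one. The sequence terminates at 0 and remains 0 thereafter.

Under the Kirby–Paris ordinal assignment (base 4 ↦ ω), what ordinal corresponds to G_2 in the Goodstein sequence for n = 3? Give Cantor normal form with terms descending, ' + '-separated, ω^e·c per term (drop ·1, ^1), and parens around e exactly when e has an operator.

3

G_0 = 3. HB_2(3) = 2 + 1. Bump = 4. G_1 = 3.
G_1 = 3. HB_3(3) = 3. Bump = 4. G_2 = 3.
G_2 = 3. HB_4(3) = 3. Bump = 3. G_3 = 2.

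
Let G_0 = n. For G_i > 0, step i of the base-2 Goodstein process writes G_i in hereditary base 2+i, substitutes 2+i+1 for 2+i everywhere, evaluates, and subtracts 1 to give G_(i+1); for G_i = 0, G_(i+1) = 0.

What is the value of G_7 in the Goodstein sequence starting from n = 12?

[0] 12 ≡ 2^(2 + 1) + 2^2 (base 2). Lift 3: 108. −1: 107.
[1] 107 ≡ 3^(3 + 1) + 2·3^2 + 2·3 + 2 (base 3). Lift 4: 1066. −1: 1065.
[2] 1065 ≡ 4^(4 + 1) + 2·4^2 + 2·4 + 1 (base 4). Lift 5: 15686. −1: 15685.
[3] 15685 ≡ 5^(5 + 1) + 2·5^2 + 2·5 (base 5). Lift 6: 280020. −1: 280019.
[4] 280019 ≡ 6^(6 + 1) + 2·6^2 + 6 + 5 (base 6). Lift 7: 5764911. −1: 5764910.
[5] 5764910 ≡ 7^(7 + 1) + 2·7^2 + 7 + 4 (base 7). Lift 8: 134217868. −1: 134217867.
[6] 134217867 ≡ 8^(8 + 1) + 2·8^2 + 8 + 3 (base 8). Lift 9: 3486784575. −1: 3486784574.
[7] 3486784574 ≡ 9^(9 + 1) + 2·9^2 + 9 + 2 (base 9). Lift 10: 100000000212. −1: 100000000211.

3486784574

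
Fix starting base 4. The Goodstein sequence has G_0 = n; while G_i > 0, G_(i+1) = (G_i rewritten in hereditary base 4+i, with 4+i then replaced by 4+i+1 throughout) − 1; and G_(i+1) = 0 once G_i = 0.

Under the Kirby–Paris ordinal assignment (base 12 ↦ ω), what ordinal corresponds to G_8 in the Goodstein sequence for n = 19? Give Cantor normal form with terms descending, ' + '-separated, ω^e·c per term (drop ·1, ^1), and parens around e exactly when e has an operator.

i=0: 19 = 4^2 + 3 (b=4); 4→5: 5^2 + 3 = 28; 28−1 = 27
i=1: 27 = 5^2 + 2 (b=5); 5→6: 6^2 + 2 = 38; 38−1 = 37
i=2: 37 = 6^2 + 1 (b=6); 6→7: 7^2 + 1 = 50; 50−1 = 49
i=3: 49 = 7^2 (b=7); 7→8: 8^2 = 64; 64−1 = 63
i=4: 63 = 7·8 + 7 (b=8); 8→9: 7·9 + 7 = 70; 70−1 = 69
i=5: 69 = 7·9 + 6 (b=9); 9→10: 7·10 + 6 = 76; 76−1 = 75
i=6: 75 = 7·10 + 5 (b=10); 10→11: 7·11 + 5 = 82; 82−1 = 81
i=7: 81 = 7·11 + 4 (b=11); 11→12: 7·12 + 4 = 88; 88−1 = 87

ω·7 + 3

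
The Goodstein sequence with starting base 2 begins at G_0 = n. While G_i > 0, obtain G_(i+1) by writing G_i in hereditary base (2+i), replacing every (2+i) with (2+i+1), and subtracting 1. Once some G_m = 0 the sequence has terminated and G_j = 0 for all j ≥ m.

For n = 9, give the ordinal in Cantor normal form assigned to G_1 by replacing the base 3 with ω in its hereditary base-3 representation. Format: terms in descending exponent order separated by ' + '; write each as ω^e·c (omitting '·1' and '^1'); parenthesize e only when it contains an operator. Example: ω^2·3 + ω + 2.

(0) 9|_2 = 2^(2 + 1) + 1 ↦ 3^(3 + 1) + 1|_3 = 82 ⇒ 81
(1) 81|_3 = 3^(3 + 1) ↦ 4^(4 + 1)|_4 = 1024 ⇒ 1023

ω^(ω + 1)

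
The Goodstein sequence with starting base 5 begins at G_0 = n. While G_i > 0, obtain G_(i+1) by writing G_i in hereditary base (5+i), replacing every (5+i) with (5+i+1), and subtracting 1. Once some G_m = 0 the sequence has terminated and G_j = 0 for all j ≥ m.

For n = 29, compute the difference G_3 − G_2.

base 5: 29 = 5^2 + 4; at 6: 6^2 + 4 = 40; next = 39
base 6: 39 = 6^2 + 3; at 7: 7^2 + 3 = 52; next = 51
base 7: 51 = 7^2 + 2; at 8: 8^2 + 2 = 66; next = 65

14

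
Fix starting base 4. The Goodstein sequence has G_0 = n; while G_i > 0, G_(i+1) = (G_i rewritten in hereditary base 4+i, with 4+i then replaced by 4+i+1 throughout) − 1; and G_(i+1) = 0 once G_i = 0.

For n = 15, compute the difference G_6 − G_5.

1

G_0 = 15. HB_4(15) = 3·4 + 3. Bump = 18. G_1 = 17.
G_1 = 17. HB_5(17) = 3·5 + 2. Bump = 20. G_2 = 19.
G_2 = 19. HB_6(19) = 3·6 + 1. Bump = 22. G_3 = 21.
G_3 = 21. HB_7(21) = 3·7. Bump = 24. G_4 = 23.
G_4 = 23. HB_8(23) = 2·8 + 7. Bump = 25. G_5 = 24.
G_5 = 24. HB_9(24) = 2·9 + 6. Bump = 26. G_6 = 25.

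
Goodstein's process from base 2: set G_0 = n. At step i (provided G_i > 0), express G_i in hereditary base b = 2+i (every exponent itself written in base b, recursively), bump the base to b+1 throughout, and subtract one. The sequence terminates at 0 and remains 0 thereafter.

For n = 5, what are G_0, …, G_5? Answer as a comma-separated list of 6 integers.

5 —HB2→ 2^2 + 1 —bump→ 3^3 + 1 = 28 —(−1)→ 27
27 —HB3→ 3^3 —bump→ 4^4 = 256 —(−1)→ 255
255 —HB4→ 3·4^3 + 3·4^2 + 3·4 + 3 —bump→ 3·5^3 + 3·5^2 + 3·5 + 3 = 468 —(−1)→ 467
467 —HB5→ 3·5^3 + 3·5^2 + 3·5 + 2 —bump→ 3·6^3 + 3·6^2 + 3·6 + 2 = 776 —(−1)→ 775
775 —HB6→ 3·6^3 + 3·6^2 + 3·6 + 1 —bump→ 3·7^3 + 3·7^2 + 3·7 + 1 = 1198 —(−1)→ 1197

5, 27, 255, 467, 775, 1197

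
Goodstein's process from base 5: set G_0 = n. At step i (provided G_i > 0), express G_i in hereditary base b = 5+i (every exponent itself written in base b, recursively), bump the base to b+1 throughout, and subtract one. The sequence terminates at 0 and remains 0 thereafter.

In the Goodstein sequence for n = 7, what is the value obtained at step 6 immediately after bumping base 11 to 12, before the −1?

4

[0] 7 ≡ 5 + 2 (base 5). Lift 6: 8. −1: 7.
[1] 7 ≡ 6 + 1 (base 6). Lift 7: 8. −1: 7.
[2] 7 ≡ 7 (base 7). Lift 8: 8. −1: 7.
[3] 7 ≡ 7 (base 8). Lift 9: 7. −1: 6.
[4] 6 ≡ 6 (base 9). Lift 10: 6. −1: 5.
[5] 5 ≡ 5 (base 10). Lift 11: 5. −1: 4.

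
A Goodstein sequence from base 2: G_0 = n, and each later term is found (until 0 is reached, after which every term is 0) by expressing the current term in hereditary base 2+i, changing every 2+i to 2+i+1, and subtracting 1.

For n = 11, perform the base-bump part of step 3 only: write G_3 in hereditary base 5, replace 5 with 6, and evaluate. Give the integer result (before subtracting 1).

G_0=11  [base 2] 2^(2 + 1) + 2 + 1  →[2↦3]→  3^(3 + 1) + 3 + 1 = 85  −1 ⇒ G_1=84
G_1=84  [base 3] 3^(3 + 1) + 3  →[3↦4]→  4^(4 + 1) + 4 = 1028  −1 ⇒ G_2=1027
G_2=1027  [base 4] 4^(4 + 1) + 3  →[4↦5]→  5^(5 + 1) + 3 = 15628  −1 ⇒ G_3=15627

279938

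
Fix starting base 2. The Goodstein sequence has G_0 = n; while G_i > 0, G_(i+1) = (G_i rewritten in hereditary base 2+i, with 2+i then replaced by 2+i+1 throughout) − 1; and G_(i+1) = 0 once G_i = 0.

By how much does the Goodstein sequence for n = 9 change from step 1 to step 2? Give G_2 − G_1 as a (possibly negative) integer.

G_0 = 9. HB_2(9) = 2^(2 + 1) + 1. Bump = 82. G_1 = 81.
G_1 = 81. HB_3(81) = 3^(3 + 1). Bump = 1024. G_2 = 1023.

942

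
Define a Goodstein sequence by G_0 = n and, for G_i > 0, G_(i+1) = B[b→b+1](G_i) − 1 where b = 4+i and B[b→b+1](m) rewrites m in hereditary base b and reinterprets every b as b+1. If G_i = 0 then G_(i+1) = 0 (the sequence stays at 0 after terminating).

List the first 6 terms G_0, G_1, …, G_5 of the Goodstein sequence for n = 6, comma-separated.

G_0=6  [base 4] 4 + 2  →[4↦5]→  5 + 2 = 7  −1 ⇒ G_1=6
G_1=6  [base 5] 5 + 1  →[5↦6]→  6 + 1 = 7  −1 ⇒ G_2=6
G_2=6  [base 6] 6  →[6↦7]→  7 = 7  −1 ⇒ G_3=6
G_3=6  [base 7] 6  →[7↦8]→  6 = 6  −1 ⇒ G_4=5
G_4=5  [base 8] 5  →[8↦9]→  5 = 5  −1 ⇒ G_5=4

6, 6, 6, 6, 5, 4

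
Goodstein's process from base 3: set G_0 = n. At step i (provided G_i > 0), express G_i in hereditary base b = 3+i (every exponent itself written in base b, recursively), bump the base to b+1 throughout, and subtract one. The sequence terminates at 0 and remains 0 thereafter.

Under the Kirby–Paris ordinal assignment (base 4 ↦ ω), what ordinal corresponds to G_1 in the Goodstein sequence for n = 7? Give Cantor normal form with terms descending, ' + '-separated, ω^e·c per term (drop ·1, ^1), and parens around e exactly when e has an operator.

i=0: 7 = 2·3 + 1 (b=3); 3→4: 2·4 + 1 = 9; 9−1 = 8
i=1: 8 = 2·4 (b=4); 4→5: 2·5 = 10; 10−1 = 9

ω·2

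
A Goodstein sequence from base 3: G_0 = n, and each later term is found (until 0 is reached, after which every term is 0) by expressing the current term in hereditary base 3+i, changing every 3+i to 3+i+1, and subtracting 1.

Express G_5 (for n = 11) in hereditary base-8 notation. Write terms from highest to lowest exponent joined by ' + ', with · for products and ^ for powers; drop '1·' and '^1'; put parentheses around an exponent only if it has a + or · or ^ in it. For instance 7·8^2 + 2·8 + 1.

5·8 + 3

step 0: 11 = 3^2 + 2; sub 4 for 3: 4^2 + 2; = 18; G_1 = 18−1 = 17
step 1: 17 = 4^2 + 1; sub 5 for 4: 5^2 + 1; = 26; G_2 = 26−1 = 25
step 2: 25 = 5^2; sub 6 for 5: 6^2; = 36; G_3 = 36−1 = 35
step 3: 35 = 5·6 + 5; sub 7 for 6: 5·7 + 5; = 40; G_4 = 40−1 = 39
step 4: 39 = 5·7 + 4; sub 8 for 7: 5·8 + 4; = 44; G_5 = 44−1 = 43
step 5: 43 = 5·8 + 3; sub 9 for 8: 5·9 + 3; = 48; G_6 = 48−1 = 47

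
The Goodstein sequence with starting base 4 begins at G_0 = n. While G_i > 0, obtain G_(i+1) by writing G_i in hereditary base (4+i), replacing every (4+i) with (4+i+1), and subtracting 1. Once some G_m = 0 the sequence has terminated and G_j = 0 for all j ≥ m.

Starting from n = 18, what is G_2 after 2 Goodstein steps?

[0] 18 ≡ 4^2 + 2 (base 4). Lift 5: 27. −1: 26.
[1] 26 ≡ 5^2 + 1 (base 5). Lift 6: 37. −1: 36.
[2] 36 ≡ 6^2 (base 6). Lift 7: 49. −1: 48.

36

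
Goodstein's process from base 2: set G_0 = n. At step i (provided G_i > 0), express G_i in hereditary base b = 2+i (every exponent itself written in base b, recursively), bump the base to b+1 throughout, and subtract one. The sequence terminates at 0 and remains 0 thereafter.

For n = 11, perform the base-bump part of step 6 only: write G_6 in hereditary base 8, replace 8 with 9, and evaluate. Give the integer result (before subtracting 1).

i=0: 11 = 2^(2 + 1) + 2 + 1 (b=2); 2→3: 3^(3 + 1) + 3 + 1 = 85; 85−1 = 84
i=1: 84 = 3^(3 + 1) + 3 (b=3); 3→4: 4^(4 + 1) + 4 = 1028; 1028−1 = 1027
i=2: 1027 = 4^(4 + 1) + 3 (b=4); 4→5: 5^(5 + 1) + 3 = 15628; 15628−1 = 15627
i=3: 15627 = 5^(5 + 1) + 2 (b=5); 5→6: 6^(6 + 1) + 2 = 279938; 279938−1 = 279937
i=4: 279937 = 6^(6 + 1) + 1 (b=6); 6→7: 7^(7 + 1) + 1 = 5764802; 5764802−1 = 5764801
i=5: 5764801 = 7^(7 + 1) (b=7); 7→8: 8^(8 + 1) = 134217728; 134217728−1 = 134217727

2749609303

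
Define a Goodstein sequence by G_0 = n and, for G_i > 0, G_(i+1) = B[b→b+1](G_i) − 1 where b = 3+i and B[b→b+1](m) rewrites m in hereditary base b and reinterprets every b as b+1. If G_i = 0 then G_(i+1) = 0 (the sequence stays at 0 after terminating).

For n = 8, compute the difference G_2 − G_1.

step 0: 8 = 2·3 + 2; sub 4 for 3: 2·4 + 2; = 10; G_1 = 10−1 = 9
step 1: 9 = 2·4 + 1; sub 5 for 4: 2·5 + 1; = 11; G_2 = 11−1 = 10

1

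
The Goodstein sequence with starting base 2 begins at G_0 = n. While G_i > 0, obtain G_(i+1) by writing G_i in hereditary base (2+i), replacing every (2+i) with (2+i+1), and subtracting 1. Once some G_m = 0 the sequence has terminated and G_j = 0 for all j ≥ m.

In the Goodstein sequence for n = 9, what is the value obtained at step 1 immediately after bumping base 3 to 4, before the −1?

1024

G_0=9  [base 2] 2^(2 + 1) + 1  →[2↦3]→  3^(3 + 1) + 1 = 82  −1 ⇒ G_1=81
G_1=81  [base 3] 3^(3 + 1)  →[3↦4]→  4^(4 + 1) = 1024  −1 ⇒ G_2=1023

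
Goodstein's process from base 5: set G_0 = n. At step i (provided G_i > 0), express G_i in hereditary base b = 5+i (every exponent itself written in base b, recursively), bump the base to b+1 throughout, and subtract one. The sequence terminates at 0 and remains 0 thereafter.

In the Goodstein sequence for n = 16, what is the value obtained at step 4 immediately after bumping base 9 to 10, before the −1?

24

(0) 16|_5 = 3·5 + 1 ↦ 3·6 + 1|_6 = 19 ⇒ 18
(1) 18|_6 = 3·6 ↦ 3·7|_7 = 21 ⇒ 20
(2) 20|_7 = 2·7 + 6 ↦ 2·8 + 6|_8 = 22 ⇒ 21
(3) 21|_8 = 2·8 + 5 ↦ 2·9 + 5|_9 = 23 ⇒ 22
(4) 22|_9 = 2·9 + 4 ↦ 2·10 + 4|_10 = 24 ⇒ 23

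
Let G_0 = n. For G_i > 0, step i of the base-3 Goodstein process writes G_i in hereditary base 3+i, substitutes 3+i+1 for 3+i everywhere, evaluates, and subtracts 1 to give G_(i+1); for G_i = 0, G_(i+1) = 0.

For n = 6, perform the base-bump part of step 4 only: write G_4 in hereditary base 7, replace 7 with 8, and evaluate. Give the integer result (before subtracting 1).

8

G_0 = 6. HB_3(6) = 2·3. Bump = 8. G_1 = 7.
G_1 = 7. HB_4(7) = 4 + 3. Bump = 8. G_2 = 7.
G_2 = 7. HB_5(7) = 5 + 2. Bump = 8. G_3 = 7.
G_3 = 7. HB_6(7) = 6 + 1. Bump = 8. G_4 = 7.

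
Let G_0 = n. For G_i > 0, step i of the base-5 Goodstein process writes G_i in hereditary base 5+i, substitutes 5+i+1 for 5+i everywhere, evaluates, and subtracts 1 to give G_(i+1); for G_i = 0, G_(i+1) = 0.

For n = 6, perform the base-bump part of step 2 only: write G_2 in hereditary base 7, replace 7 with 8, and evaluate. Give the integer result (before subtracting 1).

G_0=6  [base 5] 5 + 1  →[5↦6]→  6 + 1 = 7  −1 ⇒ G_1=6
G_1=6  [base 6] 6  →[6↦7]→  7 = 7  −1 ⇒ G_2=6
G_2=6  [base 7] 6  →[7↦8]→  6 = 6  −1 ⇒ G_3=5

6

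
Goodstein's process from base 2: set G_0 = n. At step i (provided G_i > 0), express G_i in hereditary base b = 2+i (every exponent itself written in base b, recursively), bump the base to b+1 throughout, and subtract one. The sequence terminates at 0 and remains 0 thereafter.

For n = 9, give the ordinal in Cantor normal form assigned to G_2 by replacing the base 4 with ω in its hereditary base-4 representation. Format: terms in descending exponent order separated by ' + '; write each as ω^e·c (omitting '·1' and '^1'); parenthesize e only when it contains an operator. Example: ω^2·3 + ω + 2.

ω^ω·3 + ω^3·3 + ω^2·3 + ω·3 + 3

step 0: 9 = 2^(2 + 1) + 1; sub 3 for 2: 3^(3 + 1) + 1; = 82; G_1 = 82−1 = 81
step 1: 81 = 3^(3 + 1); sub 4 for 3: 4^(4 + 1); = 1024; G_2 = 1024−1 = 1023
step 2: 1023 = 3·4^4 + 3·4^3 + 3·4^2 + 3·4 + 3; sub 5 for 4: 3·5^5 + 3·5^3 + 3·5^2 + 3·5 + 3; = 9843; G_3 = 9843−1 = 9842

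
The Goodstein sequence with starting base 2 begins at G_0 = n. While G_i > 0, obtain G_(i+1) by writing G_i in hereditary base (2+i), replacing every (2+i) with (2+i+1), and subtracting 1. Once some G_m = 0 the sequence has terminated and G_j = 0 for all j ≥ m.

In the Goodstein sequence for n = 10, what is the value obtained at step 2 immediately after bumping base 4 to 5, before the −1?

15626

base 2: 10 = 2^(2 + 1) + 2; at 3: 3^(3 + 1) + 3 = 84; next = 83
base 3: 83 = 3^(3 + 1) + 2; at 4: 4^(4 + 1) + 2 = 1026; next = 1025
base 4: 1025 = 4^(4 + 1) + 1; at 5: 5^(5 + 1) + 1 = 15626; next = 15625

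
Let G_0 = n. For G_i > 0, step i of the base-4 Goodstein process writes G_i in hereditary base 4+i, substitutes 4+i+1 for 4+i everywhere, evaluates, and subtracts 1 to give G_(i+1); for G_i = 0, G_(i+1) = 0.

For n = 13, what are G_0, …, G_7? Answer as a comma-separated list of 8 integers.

13, 15, 17, 18, 19, 20, 21, 22

(0) 13|_4 = 3·4 + 1 ↦ 3·5 + 1|_5 = 16 ⇒ 15
(1) 15|_5 = 3·5 ↦ 3·6|_6 = 18 ⇒ 17
(2) 17|_6 = 2·6 + 5 ↦ 2·7 + 5|_7 = 19 ⇒ 18
(3) 18|_7 = 2·7 + 4 ↦ 2·8 + 4|_8 = 20 ⇒ 19
(4) 19|_8 = 2·8 + 3 ↦ 2·9 + 3|_9 = 21 ⇒ 20
(5) 20|_9 = 2·9 + 2 ↦ 2·10 + 2|_10 = 22 ⇒ 21
(6) 21|_10 = 2·10 + 1 ↦ 2·11 + 1|_11 = 23 ⇒ 22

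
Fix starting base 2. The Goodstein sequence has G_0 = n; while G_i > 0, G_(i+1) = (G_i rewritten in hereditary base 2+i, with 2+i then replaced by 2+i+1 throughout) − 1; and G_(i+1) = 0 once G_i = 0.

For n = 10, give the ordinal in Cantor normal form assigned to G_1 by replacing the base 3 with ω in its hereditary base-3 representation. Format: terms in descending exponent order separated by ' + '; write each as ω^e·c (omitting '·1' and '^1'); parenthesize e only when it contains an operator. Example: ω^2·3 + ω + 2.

(0) 10|_2 = 2^(2 + 1) + 2 ↦ 3^(3 + 1) + 3|_3 = 84 ⇒ 83
(1) 83|_3 = 3^(3 + 1) + 2 ↦ 4^(4 + 1) + 2|_4 = 1026 ⇒ 1025

ω^(ω + 1) + 2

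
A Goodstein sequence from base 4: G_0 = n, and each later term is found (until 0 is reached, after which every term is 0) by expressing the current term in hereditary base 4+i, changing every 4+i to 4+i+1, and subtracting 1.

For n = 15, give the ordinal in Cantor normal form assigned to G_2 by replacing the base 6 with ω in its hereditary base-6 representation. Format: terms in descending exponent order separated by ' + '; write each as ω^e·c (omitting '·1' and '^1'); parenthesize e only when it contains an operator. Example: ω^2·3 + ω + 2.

G_0=15  [base 4] 3·4 + 3  →[4↦5]→  3·5 + 3 = 18  −1 ⇒ G_1=17
G_1=17  [base 5] 3·5 + 2  →[5↦6]→  3·6 + 2 = 20  −1 ⇒ G_2=19
G_2=19  [base 6] 3·6 + 1  →[6↦7]→  3·7 + 1 = 22  −1 ⇒ G_3=21

ω·3 + 1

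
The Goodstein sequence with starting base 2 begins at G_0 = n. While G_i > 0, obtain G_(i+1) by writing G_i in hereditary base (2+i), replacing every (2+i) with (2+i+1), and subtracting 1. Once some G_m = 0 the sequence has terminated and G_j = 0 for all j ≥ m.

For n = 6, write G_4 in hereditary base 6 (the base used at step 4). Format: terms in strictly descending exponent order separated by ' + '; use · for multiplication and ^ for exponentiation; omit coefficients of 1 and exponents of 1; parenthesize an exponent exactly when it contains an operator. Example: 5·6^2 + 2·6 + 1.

5·6^5 + 5·6^4 + 5·6^3 + 5·6^2 + 5·6 + 5

(0) 6|_2 = 2^2 + 2 ↦ 3^3 + 3|_3 = 30 ⇒ 29
(1) 29|_3 = 3^3 + 2 ↦ 4^4 + 2|_4 = 258 ⇒ 257
(2) 257|_4 = 4^4 + 1 ↦ 5^5 + 1|_5 = 3126 ⇒ 3125
(3) 3125|_5 = 5^5 ↦ 6^6|_6 = 46656 ⇒ 46655
(4) 46655|_6 = 5·6^5 + 5·6^4 + 5·6^3 + 5·6^2 + 5·6 + 5 ↦ 5·7^5 + 5·7^4 + 5·7^3 + 5·7^2 + 5·7 + 5|_7 = 98040 ⇒ 98039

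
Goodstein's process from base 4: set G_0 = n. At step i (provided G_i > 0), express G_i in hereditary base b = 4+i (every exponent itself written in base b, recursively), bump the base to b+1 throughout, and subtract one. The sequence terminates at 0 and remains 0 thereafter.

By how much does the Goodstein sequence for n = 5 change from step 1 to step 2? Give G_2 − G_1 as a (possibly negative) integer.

base 4: 5 = 4 + 1; at 5: 5 + 1 = 6; next = 5
base 5: 5 = 5; at 6: 6 = 6; next = 5

0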